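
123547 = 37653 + 85894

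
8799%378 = 105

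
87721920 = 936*93720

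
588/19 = 30 + 18/19 ≈ 30.95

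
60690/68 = 892 + 1/2 = 892.50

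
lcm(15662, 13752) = 563832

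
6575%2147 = 134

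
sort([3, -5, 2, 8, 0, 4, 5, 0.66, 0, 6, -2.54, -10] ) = [-10, -5, -2.54, 0, 0, 0.66, 2, 3, 4, 5, 6, 8] 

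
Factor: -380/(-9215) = 2^2*97^(-1) = 4/97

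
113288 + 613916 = 727204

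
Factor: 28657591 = 113^1*253607^1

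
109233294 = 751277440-642044146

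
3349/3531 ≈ 0.948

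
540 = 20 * 27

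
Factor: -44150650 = -1*2^1*5^2*883013^1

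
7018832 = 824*8518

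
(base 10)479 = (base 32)ev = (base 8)737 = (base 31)fe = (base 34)e3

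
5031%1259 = 1254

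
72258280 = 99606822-27348542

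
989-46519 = -45530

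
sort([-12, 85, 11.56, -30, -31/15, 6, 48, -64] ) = [-64, -30, -12, -31/15, 6, 11.56, 48, 85] 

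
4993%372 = 157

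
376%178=20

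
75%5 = 0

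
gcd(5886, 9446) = 2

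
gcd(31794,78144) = 6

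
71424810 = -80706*(-885) 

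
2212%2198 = 14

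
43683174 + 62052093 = 105735267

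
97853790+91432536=189286326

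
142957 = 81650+61307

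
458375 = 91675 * 5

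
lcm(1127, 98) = 2254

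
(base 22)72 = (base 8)234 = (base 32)4s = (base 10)156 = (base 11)132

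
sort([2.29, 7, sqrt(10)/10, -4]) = [-4, sqrt(10)/10, 2.29, 7]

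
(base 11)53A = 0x288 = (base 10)648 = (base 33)JL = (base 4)22020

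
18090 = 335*54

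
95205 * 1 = 95205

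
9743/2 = 4871 + 1/2 = 4871.50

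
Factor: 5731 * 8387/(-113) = -1 * 11^1 * 113^(-1) * 521^1 * 8387^1 = -48065897/113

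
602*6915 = 4162830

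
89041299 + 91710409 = 180751708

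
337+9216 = 9553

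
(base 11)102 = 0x7b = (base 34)3l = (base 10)123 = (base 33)3o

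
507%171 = 165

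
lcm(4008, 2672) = 8016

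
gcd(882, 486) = 18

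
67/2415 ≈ 0.0277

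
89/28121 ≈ 0.00316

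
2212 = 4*553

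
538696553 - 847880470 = -309183917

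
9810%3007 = 789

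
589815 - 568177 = 21638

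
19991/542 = 36 + 479/542 ≈ 36.88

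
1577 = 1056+521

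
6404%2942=520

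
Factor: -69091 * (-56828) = 2^2 * 11^2 * 571^1 * 14207^1 = 3926303348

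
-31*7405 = -229555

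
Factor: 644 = 2^2*7^1*23^1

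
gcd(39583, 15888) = 1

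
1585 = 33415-31830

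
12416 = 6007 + 6409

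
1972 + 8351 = 10323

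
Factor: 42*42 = 2^2*3^2*7^2 = 1764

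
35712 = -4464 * (-8)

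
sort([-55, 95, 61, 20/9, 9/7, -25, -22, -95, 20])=[-95, -55, -25, -22, 9/7, 20/9, 20, 61, 95]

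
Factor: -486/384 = -1*2^ (-6)*3^4 = -81/64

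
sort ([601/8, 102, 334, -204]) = [-204, 601/8, 102, 334]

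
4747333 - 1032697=3714636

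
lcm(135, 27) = 135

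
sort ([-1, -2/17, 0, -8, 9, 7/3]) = [-8, -1, -2/17, 0, 7/3, 9]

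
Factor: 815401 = 815401^1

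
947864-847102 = 100762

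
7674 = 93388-85714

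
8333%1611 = 278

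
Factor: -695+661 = -1*2^1*17^1 = -34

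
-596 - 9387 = -9983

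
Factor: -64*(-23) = 2^6*23^1 = 1472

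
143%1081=143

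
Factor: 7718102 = 2^1*7^1*17^1*32429^1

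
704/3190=32/145 ≈ 0.221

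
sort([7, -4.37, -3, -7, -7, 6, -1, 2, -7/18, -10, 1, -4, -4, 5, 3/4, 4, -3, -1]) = [-10, -7, -7, -4.37, -4, -4, -3, -3, -1, -1, -7/18, 3/4, 1, 2, 4, 5, 6, 7]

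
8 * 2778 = 22224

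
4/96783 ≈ 0.0000413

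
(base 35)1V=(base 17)3F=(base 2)1000010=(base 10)66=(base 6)150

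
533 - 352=181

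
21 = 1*21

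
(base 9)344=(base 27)ad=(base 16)11b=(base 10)283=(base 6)1151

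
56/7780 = 14/1945 ≈ 0.00720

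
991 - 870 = 121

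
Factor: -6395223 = -1*3^1*701^1*3041^1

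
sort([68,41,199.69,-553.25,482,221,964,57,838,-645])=[-645,-553.25,41,57,68,199.69,221,482,838,964]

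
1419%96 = 75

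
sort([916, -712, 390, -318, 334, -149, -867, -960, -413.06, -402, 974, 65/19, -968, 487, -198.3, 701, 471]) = [-968, -960, -867, -712, -413.06, -402, -318, -198.3, -149, 65/19, 334, 390, 471, 487, 701, 916, 974]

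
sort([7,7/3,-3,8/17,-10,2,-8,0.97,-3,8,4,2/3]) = [-10,-8,-3,-3,8/17,2/3,0.97,2,7/3,4,7,8]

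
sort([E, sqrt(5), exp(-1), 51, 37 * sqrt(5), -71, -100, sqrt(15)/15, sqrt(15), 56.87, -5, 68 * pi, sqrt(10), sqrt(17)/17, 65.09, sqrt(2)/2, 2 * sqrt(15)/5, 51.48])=[-100, -71, -5, sqrt(17)/17, sqrt(15)/15, exp(-1), sqrt(2)/2, 2 * sqrt(15)/5, sqrt(5), E, sqrt(10), sqrt(15), 51, 51.48, 56.87, 65.09, 37 * sqrt(5), 68 * pi]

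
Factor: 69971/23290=2^(-1)*5^(-1)*11^1*17^(-1)*137^(-1)*6361^1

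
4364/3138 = 1+613/1569 ≈ 1.39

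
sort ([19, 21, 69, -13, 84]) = [-13, 19, 21, 69, 84]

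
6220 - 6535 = -315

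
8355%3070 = 2215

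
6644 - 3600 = 3044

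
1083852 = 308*3519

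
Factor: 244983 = 3^1*127^1*643^1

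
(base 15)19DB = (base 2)1010111100110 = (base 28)746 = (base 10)5606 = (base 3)21200122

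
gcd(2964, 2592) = 12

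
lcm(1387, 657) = 12483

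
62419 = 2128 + 60291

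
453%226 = 1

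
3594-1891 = 1703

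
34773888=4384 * 7932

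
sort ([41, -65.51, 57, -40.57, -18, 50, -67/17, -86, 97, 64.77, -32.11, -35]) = [-86, -65.51, -40.57, -35, -32.11, -18, -67/17, 41, 50, 57, 64.77, 97]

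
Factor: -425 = -1*5^2*17^1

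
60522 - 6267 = 54255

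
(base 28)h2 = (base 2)111011110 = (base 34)e2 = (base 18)18a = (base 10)478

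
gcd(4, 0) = 4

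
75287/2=37643 + 1/2=37643.50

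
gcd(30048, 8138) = 626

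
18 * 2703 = 48654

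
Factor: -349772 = -1*2^2*87443^1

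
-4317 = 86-4403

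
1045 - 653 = 392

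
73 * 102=7446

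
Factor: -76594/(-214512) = 2^(-3) * 3^(-1) * 7^1 * 41^(-1) * 109^(-1) * 5471^1 = 38297/107256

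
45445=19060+26385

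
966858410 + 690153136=1657011546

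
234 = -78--312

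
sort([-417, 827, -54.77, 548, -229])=[-417, -229, -54.77, 548, 827]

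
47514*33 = 1567962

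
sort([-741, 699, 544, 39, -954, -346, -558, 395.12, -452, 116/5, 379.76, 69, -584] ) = [-954, -741, -584, -558, -452, -346, 116/5, 39, 69, 379.76, 395.12, 544, 699] 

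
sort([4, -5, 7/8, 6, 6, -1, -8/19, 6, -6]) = [-6, -5, -1, -8/19, 7/8, 4, 6, 6, 6]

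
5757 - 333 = 5424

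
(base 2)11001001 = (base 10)201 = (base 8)311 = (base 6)533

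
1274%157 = 18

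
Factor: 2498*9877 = 2^1*7^1*17^1*83^1*1249^1 = 24672746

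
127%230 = 127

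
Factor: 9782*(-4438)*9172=-1*2^4*7^1*67^1*73^1*317^1*2293^1=-398179596752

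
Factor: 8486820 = 2^2*3^2*5^1*47149^1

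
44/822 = 22/411 ≈ 0.0535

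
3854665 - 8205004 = -4350339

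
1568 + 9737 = 11305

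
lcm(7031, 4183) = 330457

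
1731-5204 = -3473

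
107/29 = 3+20/29 ≈ 3.69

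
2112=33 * 64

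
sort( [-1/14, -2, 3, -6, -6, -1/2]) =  [-6, -6, -2, -1/2, -1/14, 3]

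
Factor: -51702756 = -1*2^2*3^1*7^1*615509^1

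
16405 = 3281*5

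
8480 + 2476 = 10956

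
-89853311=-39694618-50158693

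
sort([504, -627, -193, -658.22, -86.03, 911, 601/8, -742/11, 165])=[-658.22, -627, -193, -86.03, -742/11, 601/8, 165, 504, 911]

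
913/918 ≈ 0.995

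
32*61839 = 1978848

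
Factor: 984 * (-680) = -1 * 2^6 * 3^1 * 5^1 * 17^1 * 41^1 = -669120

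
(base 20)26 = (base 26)1k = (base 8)56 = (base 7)64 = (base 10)46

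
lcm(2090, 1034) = 98230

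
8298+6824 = 15122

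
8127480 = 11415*712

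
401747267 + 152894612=554641879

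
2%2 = 0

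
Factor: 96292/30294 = 2^1*3^(-4)*7^1*11^(-1)*17^(-1)*19^1*181^1 = 48146/15147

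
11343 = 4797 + 6546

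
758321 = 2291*331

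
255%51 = 0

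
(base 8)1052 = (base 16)22a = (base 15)26e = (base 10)554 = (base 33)gq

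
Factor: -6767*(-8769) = 3^1*37^1*67^1*79^1*101^1 = 59339823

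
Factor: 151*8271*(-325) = -1*3^2*5^2*13^1*151^1*919^1 = -405899325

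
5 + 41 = 46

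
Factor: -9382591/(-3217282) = 2^(-1)*227^1*421^(-1)*3821^(-1)*41333^1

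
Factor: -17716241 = -1*17716241^1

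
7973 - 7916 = 57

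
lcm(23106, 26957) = 161742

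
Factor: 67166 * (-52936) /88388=-1 * 2^2 * 11^1 * 13^1 * 19^(-1) * 43^1 * 71^1 * 509^1 * 1163^(-1)=-888874844/22097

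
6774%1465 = 914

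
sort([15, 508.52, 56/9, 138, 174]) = [56/9, 15, 138, 174, 508.52]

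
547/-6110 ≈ -0.0895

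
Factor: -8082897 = -1*3^1*2694299^1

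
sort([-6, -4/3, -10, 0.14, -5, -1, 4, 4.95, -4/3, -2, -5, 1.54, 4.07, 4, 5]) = [-10, -6, -5, -5, -2, -4/3, -4/3, -1, 0.14, 1.54, 4, 4, 4.07, 4.95, 5]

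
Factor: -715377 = -1 * 3^1 * 13^2 * 17^1 * 83^1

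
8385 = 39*215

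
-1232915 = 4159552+-5392467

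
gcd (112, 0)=112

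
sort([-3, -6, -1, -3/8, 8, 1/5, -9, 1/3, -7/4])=[-9, -6, -3, -7/4, -1, -3/8, 1/5, 1/3, 8]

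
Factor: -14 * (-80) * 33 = 2^5 * 3^1 * 5^1 * 7^1 * 11^1 = 36960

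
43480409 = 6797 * 6397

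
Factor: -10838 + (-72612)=-1 * 2^1 * 5^2 * 1669^1=-83450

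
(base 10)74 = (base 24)32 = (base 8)112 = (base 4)1022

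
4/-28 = -1/7≈-0.143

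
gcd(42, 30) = 6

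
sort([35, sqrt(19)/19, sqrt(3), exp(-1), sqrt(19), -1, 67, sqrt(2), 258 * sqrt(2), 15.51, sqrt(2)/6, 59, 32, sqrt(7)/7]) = [-1, sqrt(19)/19, sqrt(2)/6, exp(-1), sqrt(7)/7, sqrt(2), sqrt(3), sqrt(19), 15.51, 32, 35, 59, 67, 258 * sqrt(2)]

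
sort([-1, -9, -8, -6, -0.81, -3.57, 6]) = [-9, -8, -6, -3.57, -1, -0.81, 6]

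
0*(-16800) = 0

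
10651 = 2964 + 7687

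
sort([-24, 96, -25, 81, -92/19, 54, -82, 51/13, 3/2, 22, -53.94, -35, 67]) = [-82, -53.94, -35, -25, -24, -92/19, 3/2, 51/13, 22, 54, 67, 81, 96]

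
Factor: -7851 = -1*3^1*2617^1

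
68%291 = 68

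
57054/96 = 9509/16≈594.31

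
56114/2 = 28057 = 28057.00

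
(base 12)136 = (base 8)272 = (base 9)226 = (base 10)186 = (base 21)8i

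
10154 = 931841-921687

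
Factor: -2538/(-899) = 2^1*3^3*29^(-1)*31^(-1)*47^1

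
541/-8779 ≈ -0.0616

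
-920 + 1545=625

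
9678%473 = 218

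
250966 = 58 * 4327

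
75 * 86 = 6450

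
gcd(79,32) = 1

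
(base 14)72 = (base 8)144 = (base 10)100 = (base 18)5a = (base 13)79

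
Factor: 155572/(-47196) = -1 * 3^(-3) * 89^1 = -89/27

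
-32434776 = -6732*4818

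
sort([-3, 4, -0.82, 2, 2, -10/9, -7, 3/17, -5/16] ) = [-7, -3, -10/9, -0.82, -5/16, 3/17, 2, 2, 4] 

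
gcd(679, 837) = 1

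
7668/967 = 7+899/967 ≈ 7.93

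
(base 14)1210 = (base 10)3150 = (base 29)3li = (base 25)510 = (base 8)6116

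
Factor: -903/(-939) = 7^1 * 43^1 * 313^(-1) = 301/313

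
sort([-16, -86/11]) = [-16, -86/11]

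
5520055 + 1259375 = 6779430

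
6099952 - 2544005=3555947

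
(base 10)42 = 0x2a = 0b101010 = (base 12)36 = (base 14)30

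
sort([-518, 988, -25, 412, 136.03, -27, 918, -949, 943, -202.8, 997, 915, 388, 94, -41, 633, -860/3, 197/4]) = [-949, -518, -860/3, -202.8, -41, -27, -25, 197/4, 94, 136.03, 388, 412, 633, 915, 918, 943, 988, 997]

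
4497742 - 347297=4150445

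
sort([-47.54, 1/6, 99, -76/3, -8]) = [-47.54, -76/3, -8, 1/6, 99]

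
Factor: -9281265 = -1*3^1*5^1*7^1*37^1*2389^1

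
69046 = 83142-14096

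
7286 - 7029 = 257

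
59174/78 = 758 + 25/39≈758.64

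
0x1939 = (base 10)6457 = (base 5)201312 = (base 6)45521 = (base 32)69p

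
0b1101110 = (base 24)4e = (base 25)4a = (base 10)110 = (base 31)3h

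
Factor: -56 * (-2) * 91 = 2^4 * 7^2 * 13^1 = 10192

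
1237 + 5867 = 7104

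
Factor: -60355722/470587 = -1 * 2^1 * 3^1 * 7^1 * 13^(-1) * 53^(-1) * 683^(-1) * 1437041^1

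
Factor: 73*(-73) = -1*73^2 = -5329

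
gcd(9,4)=1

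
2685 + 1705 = 4390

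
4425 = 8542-4117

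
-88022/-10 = 8802 + 1/5 = 8802.20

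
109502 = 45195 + 64307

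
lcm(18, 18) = 18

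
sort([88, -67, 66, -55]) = [-67, -55, 66, 88]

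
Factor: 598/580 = 2^ (-1)*5^ (-1)*13^1*23^1*29^ (-1) = 299/290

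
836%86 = 62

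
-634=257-891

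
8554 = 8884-330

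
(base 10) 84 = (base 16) 54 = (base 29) 2q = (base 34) 2g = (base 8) 124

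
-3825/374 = -225/22 ≈ -10.23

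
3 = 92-89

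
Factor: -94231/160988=-1*2^(-2)*17^1*23^1*167^(-1)=-391/668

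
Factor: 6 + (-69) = -1*3^2*7^1 = -63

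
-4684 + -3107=-7791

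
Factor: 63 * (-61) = -1 * 3^2 * 7^1 * 61^1 = -3843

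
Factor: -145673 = -1 * 11^1 * 17^1 * 19^1 * 41^1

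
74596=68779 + 5817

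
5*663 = 3315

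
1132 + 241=1373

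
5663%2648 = 367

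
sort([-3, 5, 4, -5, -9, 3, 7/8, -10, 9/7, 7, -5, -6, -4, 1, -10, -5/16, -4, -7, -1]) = [-10, -10, -9, -7, -6, -5, -5, -4, -4, -3, -1, -5/16, 7/8, 1, 9/7, 3, 4, 5, 7]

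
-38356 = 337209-375565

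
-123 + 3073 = 2950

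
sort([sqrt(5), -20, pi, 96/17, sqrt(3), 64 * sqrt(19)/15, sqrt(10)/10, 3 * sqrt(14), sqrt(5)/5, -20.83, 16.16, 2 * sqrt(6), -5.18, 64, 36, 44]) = [-20.83, -20, -5.18, sqrt(10)/10, sqrt(5)/5, sqrt(3), sqrt(5), pi, 2 * sqrt(6), 96/17, 3 * sqrt(14), 16.16, 64 * sqrt(19)/15, 36, 44, 64]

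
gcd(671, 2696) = 1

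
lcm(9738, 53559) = 107118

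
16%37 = 16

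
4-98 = -94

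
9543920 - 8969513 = 574407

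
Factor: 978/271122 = 73^(-1) * 163^1 * 619^(-1) = 163/45187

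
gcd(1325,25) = 25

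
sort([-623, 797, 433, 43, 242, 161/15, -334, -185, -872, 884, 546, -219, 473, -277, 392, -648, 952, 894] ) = [-872, -648, -623, -334, -277, -219, -185, 161/15, 43, 242, 392, 433, 473, 546, 797, 884, 894, 952] 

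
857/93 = 9 + 20/93 ≈ 9.22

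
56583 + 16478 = 73061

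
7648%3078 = 1492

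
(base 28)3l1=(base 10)2941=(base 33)2n4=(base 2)101101111101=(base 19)82f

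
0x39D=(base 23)1H5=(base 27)177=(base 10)925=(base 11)771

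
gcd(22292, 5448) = 4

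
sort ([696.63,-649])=[-649,696.63]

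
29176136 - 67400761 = -38224625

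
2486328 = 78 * 31876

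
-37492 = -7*5356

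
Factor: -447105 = -1*3^1*5^1*41^1*727^1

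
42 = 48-6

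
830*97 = 80510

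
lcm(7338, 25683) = 51366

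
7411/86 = 86 + 15/86 ≈ 86.17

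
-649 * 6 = -3894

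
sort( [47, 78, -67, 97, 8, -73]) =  [-73, -67, 8, 47, 78, 97]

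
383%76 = 3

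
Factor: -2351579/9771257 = -1 * 293^ (-1) * 33349^ (-1) * 2351579^1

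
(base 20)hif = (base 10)7175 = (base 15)21d5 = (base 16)1c07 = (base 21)g5e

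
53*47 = 2491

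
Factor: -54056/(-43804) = 2^1*29^1*47^(-1) = 58/47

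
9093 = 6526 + 2567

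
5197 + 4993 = 10190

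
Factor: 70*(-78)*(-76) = 2^4*3^1*5^1*7^1*13^1*19^1 = 414960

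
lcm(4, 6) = 12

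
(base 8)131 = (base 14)65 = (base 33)2n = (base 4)1121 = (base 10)89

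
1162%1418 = 1162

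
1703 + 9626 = 11329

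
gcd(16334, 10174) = 2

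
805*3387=2726535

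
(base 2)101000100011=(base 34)28b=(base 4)220203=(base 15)b80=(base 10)2595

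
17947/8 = 2243 + 3/8≈2243.38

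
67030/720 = 6703/72 ≈ 93.10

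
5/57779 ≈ 0.0000865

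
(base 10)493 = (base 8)755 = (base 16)1ed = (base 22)109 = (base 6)2141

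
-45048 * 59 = -2657832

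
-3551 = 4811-8362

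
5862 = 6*977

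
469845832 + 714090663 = 1183936495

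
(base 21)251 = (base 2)1111011100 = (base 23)1jm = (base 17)372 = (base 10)988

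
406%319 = 87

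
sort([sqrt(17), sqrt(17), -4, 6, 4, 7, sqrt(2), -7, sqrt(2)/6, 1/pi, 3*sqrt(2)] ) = [-7, -4, sqrt(2)/6, 1/pi, sqrt(2), 4, sqrt(17), sqrt(17), 3*sqrt(2), 6, 7] 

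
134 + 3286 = 3420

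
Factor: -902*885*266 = -1*2^2*3^1*5^1*7^1*11^1*19^1*41^1*59^1 = -212339820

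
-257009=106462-363471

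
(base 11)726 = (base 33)qh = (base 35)p0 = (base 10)875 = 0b1101101011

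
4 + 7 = 11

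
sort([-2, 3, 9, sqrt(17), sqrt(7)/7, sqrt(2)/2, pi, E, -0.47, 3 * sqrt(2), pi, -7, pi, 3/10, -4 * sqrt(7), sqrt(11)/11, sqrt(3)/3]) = [-4 * sqrt(7), -7, -2, -0.47, 3/10, sqrt(11)/11, sqrt(7)/7, sqrt(3)/3, sqrt(2)/2, E, 3, pi, pi, pi, sqrt(17), 3 * sqrt(2), 9]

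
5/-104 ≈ -0.0481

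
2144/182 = 1072/91≈11.78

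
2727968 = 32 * 85249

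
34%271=34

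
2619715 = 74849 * 35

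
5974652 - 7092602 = -1117950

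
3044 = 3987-943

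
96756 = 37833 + 58923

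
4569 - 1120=3449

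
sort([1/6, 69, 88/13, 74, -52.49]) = [-52.49, 1/6, 88/13, 69, 74]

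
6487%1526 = 383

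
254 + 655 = 909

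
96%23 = 4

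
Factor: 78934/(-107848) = -1 * 2^(-2) * 13^(-1) * 17^(-1) * 647^1 = -647/884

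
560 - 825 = -265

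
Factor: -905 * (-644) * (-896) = -1 * 2^9 * 5^1 * 7^2 * 23^1 * 181^1 = -522206720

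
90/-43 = -2 - 4/43 ≈ -2.09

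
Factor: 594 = 2^1 * 3^3 * 11^1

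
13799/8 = 1724 + 7/8 ≈ 1724.88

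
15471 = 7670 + 7801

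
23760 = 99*240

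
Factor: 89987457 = 3^1 * 7^1 * 109^1 * 39313^1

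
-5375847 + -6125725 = -11501572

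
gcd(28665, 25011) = 63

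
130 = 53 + 77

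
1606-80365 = -78759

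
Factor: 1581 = 3^1*17^1*31^1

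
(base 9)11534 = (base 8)17056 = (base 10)7726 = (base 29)95c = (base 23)edl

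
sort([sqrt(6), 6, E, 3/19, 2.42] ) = [3/19, 2.42, sqrt(6), E, 6] 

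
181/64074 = 1/354 ≈ 0.00282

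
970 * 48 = 46560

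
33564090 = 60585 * 554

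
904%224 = 8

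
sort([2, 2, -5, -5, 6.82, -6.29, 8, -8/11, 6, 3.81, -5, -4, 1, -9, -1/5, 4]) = [-9, -6.29, -5, -5, -5, -4, -8/11, -1/5, 1, 2, 2, 3.81, 4, 6, 6.82, 8]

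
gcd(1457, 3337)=47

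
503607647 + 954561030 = 1458168677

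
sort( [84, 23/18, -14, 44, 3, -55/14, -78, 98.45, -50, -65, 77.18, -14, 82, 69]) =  [-78, -65, -50, -14, -14, -55/14, 23/18, 3, 44, 69, 77.18, 82, 84, 98.45]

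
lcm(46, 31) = 1426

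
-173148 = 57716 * (-3)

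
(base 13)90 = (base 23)52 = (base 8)165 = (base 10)117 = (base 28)45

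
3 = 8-5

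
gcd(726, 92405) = 1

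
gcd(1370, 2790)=10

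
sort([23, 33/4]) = [33/4, 23]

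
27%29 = 27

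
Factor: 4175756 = 2^2*13^1*131^1*613^1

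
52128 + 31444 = 83572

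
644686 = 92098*7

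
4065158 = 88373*46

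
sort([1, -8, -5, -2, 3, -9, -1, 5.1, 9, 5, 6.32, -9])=[-9, -9, -8, -5, -2, -1, 1, 3, 5, 5.1, 6.32, 9]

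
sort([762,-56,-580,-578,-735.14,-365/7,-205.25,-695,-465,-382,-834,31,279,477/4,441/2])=[-834,-735.14,-695,-580,-578,-465,-382,-205.25,-56,-365/7,31,477/4,441/2,279,762]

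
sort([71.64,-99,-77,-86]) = [-99,-86,-77,71.64]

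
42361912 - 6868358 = 35493554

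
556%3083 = 556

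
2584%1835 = 749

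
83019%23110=13689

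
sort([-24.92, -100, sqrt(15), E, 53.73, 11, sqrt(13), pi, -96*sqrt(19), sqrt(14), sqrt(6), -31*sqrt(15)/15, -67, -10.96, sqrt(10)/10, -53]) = [-96*sqrt(19), -100, -67, -53, -24.92, -10.96, -31*sqrt(15)/15, sqrt(10)/10, sqrt(6), E, pi, sqrt(13), sqrt(14), sqrt(15), 11, 53.73]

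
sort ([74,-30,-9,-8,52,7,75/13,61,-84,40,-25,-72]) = [-84,-72,-30,-25,-9,-8,75/13,7,40,52,61,74]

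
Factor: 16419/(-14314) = -1 * 2^(-1) * 3^1 * 13^1 * 17^(-1) = -39/34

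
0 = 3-3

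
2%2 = 0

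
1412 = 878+534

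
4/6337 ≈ 0.000631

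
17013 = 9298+7715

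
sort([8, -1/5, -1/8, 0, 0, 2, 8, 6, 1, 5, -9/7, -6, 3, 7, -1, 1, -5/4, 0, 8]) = [-6, -9/7, -5/4, -1, -1/5, -1/8, 0, 0, 0, 1, 1, 2, 3, 5, 6, 7, 8, 8, 8]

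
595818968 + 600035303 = 1195854271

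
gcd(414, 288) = 18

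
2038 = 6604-4566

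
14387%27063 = 14387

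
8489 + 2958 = 11447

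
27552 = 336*82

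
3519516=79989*44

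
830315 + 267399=1097714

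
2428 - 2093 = 335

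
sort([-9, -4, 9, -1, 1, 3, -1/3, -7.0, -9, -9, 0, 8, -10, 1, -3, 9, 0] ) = [-10, -9, -9, -9, -7.0, -4, -3, -1, -1/3, 0, 0, 1, 1, 3, 8, 9, 9] 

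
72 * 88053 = 6339816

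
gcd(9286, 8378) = 2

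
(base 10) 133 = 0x85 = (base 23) 5i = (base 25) 58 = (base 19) 70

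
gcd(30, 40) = 10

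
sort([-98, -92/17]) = [-98, -92/17]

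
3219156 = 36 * 89421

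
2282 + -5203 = -2921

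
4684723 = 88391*53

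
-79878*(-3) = 239634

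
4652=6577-1925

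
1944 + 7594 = 9538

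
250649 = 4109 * 61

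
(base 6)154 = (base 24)2m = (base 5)240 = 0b1000110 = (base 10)70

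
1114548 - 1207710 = -93162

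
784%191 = 20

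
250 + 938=1188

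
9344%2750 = 1094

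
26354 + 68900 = 95254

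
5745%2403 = 939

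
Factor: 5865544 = 2^3*17^2*43^1*59^1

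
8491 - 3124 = 5367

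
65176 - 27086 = 38090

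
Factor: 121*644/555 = 2^2*3^(-1)*5^(-1)*7^1*11^2*23^1*37^(-1) = 77924/555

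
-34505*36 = -1242180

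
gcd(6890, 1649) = 1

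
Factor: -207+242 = 5^1*7^1 = 35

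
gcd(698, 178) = 2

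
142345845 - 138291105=4054740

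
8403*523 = 4394769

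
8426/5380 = 1 + 1523/2690 ≈ 1.57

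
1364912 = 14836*92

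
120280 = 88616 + 31664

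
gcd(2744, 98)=98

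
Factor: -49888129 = -1*19^1*2625691^1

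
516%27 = 3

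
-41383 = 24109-65492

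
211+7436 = 7647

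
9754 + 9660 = 19414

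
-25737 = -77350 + 51613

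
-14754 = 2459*(-6)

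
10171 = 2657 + 7514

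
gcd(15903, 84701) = 1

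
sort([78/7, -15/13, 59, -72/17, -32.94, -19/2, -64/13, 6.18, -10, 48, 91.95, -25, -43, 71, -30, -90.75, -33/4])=[-90.75, -43, -32.94, -30, -25, -10, -19/2, -33/4, -64/13, -72/17, -15/13, 6.18, 78/7, 48, 59, 71, 91.95]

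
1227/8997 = 409/2999 ≈ 0.136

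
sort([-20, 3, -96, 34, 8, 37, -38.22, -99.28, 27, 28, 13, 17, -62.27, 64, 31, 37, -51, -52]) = [-99.28, -96, -62.27, -52, -51, -38.22, -20, 3, 8, 13, 17, 27, 28, 31, 34, 37, 37, 64]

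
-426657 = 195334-621991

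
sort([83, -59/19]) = [-59/19, 83]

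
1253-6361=-5108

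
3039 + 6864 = 9903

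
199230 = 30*6641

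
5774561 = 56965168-51190607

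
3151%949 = 304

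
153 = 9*17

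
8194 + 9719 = 17913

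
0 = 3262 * 0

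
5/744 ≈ 0.00672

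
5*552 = 2760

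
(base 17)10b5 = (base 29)621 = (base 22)ac1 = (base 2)1001111110001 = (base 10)5105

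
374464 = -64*(-5851)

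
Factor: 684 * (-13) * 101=-1 * 2^2 * 3^2 * 13^1 * 19^1 * 101^1=-898092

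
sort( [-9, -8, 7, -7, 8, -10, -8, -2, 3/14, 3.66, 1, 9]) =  [-10, -9, -8, -8, -7, -2, 3/14, 1, 3.66, 7, 8, 9]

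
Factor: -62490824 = -1*2^3*11^1*29^1*47^1*521^1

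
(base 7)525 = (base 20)d4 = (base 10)264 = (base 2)100001000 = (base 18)ec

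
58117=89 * 653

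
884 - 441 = 443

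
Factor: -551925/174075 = -1*3^1*211^(-1)*223^1 = -669/211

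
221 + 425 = 646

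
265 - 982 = -717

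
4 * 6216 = 24864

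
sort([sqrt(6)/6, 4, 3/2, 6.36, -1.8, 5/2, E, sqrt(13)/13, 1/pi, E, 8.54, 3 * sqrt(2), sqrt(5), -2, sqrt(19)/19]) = [-2, -1.8, sqrt(19)/19, sqrt(13)/13, 1/pi, sqrt(6)/6, 3/2, sqrt(5), 5/2, E, E, 4, 3 * sqrt(2), 6.36, 8.54]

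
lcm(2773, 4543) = 213521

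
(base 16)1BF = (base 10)447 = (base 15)1EC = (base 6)2023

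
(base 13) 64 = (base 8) 122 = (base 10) 82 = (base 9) 101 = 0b1010010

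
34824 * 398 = 13859952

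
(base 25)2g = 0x42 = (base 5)231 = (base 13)51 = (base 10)66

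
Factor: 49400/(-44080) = -1 * 2^(-1) * 5^1 * 13^1 * 29^(-1) = -65/58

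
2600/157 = 16 + 88/157 ≈ 16.56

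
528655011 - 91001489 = 437653522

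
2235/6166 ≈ 0.362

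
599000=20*29950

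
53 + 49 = 102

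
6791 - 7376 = -585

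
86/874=43/437 ≈ 0.0984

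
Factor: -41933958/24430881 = -1 * 2^1 * 11^1 * 635363^1 * 8143627^ (-1) = -13977986/8143627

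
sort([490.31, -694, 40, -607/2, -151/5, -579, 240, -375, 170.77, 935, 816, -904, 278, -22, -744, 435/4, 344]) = [-904, -744, -694, -579, -375, -607/2, -151/5, -22, 40, 435/4, 170.77, 240, 278, 344, 490.31, 816, 935]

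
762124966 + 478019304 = 1240144270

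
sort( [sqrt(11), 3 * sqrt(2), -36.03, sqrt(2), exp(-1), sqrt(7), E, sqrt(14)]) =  [-36.03, exp(-1), sqrt(2), sqrt(7), E, sqrt(11), sqrt(14), 3 * sqrt(2)]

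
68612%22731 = 419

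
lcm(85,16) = 1360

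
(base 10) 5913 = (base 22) c4h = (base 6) 43213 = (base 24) a69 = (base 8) 13431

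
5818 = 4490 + 1328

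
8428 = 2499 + 5929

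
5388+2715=8103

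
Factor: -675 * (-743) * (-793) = -1 * 3^3 * 5^2 * 13^1 * 61^1 * 743^1 = -397709325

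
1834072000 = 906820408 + 927251592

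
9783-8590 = 1193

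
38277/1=38277=38277.00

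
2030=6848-4818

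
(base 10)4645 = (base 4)1020211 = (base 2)1001000100101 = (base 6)33301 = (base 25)7ak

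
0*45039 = 0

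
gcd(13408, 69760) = 32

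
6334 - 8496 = -2162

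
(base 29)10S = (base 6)4005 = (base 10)869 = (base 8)1545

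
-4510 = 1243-5753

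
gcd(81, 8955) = 9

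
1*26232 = 26232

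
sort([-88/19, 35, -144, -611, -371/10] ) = [-611, -144, -371/10, -88/19, 35] 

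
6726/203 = 33 + 27/203 ≈ 33.13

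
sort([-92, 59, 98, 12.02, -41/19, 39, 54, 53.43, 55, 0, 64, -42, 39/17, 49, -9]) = [-92, -42, -9, -41/19, 0, 39/17, 12.02, 39, 49, 53.43, 54, 55, 59, 64, 98]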